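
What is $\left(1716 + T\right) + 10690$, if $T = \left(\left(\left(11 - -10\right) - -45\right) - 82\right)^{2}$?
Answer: $12662$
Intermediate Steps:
$T = 256$ ($T = \left(\left(\left(11 + 10\right) + 45\right) - 82\right)^{2} = \left(\left(21 + 45\right) - 82\right)^{2} = \left(66 - 82\right)^{2} = \left(-16\right)^{2} = 256$)
$\left(1716 + T\right) + 10690 = \left(1716 + 256\right) + 10690 = 1972 + 10690 = 12662$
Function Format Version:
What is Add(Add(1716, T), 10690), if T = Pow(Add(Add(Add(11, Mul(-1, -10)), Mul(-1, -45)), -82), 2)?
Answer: 12662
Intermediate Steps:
T = 256 (T = Pow(Add(Add(Add(11, 10), 45), -82), 2) = Pow(Add(Add(21, 45), -82), 2) = Pow(Add(66, -82), 2) = Pow(-16, 2) = 256)
Add(Add(1716, T), 10690) = Add(Add(1716, 256), 10690) = Add(1972, 10690) = 12662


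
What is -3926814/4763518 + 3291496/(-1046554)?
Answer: -4947180835471/1246319704243 ≈ -3.9694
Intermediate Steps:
-3926814/4763518 + 3291496/(-1046554) = -3926814*1/4763518 + 3291496*(-1/1046554) = -1963407/2381759 - 1645748/523277 = -4947180835471/1246319704243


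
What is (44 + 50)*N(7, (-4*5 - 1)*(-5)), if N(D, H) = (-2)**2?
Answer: 376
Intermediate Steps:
N(D, H) = 4
(44 + 50)*N(7, (-4*5 - 1)*(-5)) = (44 + 50)*4 = 94*4 = 376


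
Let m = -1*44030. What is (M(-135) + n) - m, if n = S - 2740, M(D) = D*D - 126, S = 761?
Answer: 60150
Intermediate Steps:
M(D) = -126 + D**2 (M(D) = D**2 - 126 = -126 + D**2)
n = -1979 (n = 761 - 2740 = -1979)
m = -44030
(M(-135) + n) - m = ((-126 + (-135)**2) - 1979) - 1*(-44030) = ((-126 + 18225) - 1979) + 44030 = (18099 - 1979) + 44030 = 16120 + 44030 = 60150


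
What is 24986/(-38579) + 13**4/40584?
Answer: 87822995/1565690136 ≈ 0.056092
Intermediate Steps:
24986/(-38579) + 13**4/40584 = 24986*(-1/38579) + 28561*(1/40584) = -24986/38579 + 28561/40584 = 87822995/1565690136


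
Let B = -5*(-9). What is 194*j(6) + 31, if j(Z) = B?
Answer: 8761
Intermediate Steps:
B = 45
j(Z) = 45
194*j(6) + 31 = 194*45 + 31 = 8730 + 31 = 8761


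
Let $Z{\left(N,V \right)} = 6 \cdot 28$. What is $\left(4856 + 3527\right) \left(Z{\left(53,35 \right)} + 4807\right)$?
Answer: $41705425$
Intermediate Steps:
$Z{\left(N,V \right)} = 168$
$\left(4856 + 3527\right) \left(Z{\left(53,35 \right)} + 4807\right) = \left(4856 + 3527\right) \left(168 + 4807\right) = 8383 \cdot 4975 = 41705425$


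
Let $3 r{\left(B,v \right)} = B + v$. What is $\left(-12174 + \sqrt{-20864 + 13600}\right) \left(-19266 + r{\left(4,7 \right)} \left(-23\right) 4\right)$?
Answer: $238650980 - \frac{235240 i \sqrt{454}}{3} \approx 2.3865 \cdot 10^{8} - 1.6708 \cdot 10^{6} i$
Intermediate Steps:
$r{\left(B,v \right)} = \frac{B}{3} + \frac{v}{3}$ ($r{\left(B,v \right)} = \frac{B + v}{3} = \frac{B}{3} + \frac{v}{3}$)
$\left(-12174 + \sqrt{-20864 + 13600}\right) \left(-19266 + r{\left(4,7 \right)} \left(-23\right) 4\right) = \left(-12174 + \sqrt{-20864 + 13600}\right) \left(-19266 + \left(\frac{1}{3} \cdot 4 + \frac{1}{3} \cdot 7\right) \left(-23\right) 4\right) = \left(-12174 + \sqrt{-7264}\right) \left(-19266 + \left(\frac{4}{3} + \frac{7}{3}\right) \left(-23\right) 4\right) = \left(-12174 + 4 i \sqrt{454}\right) \left(-19266 + \frac{11}{3} \left(-23\right) 4\right) = \left(-12174 + 4 i \sqrt{454}\right) \left(-19266 - \frac{1012}{3}\right) = \left(-12174 + 4 i \sqrt{454}\right) \left(- \frac{58810}{3}\right) = 238650980 - \frac{235240 i \sqrt{454}}{3}$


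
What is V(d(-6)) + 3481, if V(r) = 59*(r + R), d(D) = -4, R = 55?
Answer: 6490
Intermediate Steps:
V(r) = 3245 + 59*r (V(r) = 59*(r + 55) = 59*(55 + r) = 3245 + 59*r)
V(d(-6)) + 3481 = (3245 + 59*(-4)) + 3481 = (3245 - 236) + 3481 = 3009 + 3481 = 6490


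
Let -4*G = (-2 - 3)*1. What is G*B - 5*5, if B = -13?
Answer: -165/4 ≈ -41.250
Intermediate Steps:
G = 5/4 (G = -(-2 - 3)/4 = -(-5)/4 = -¼*(-5) = 5/4 ≈ 1.2500)
G*B - 5*5 = (5/4)*(-13) - 5*5 = -65/4 - 25 = -165/4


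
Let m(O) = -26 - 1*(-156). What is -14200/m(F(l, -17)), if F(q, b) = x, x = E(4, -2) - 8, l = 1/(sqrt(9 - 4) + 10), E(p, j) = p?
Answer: -1420/13 ≈ -109.23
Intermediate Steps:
l = 1/(10 + sqrt(5)) (l = 1/(sqrt(5) + 10) = 1/(10 + sqrt(5)) ≈ 0.081726)
x = -4 (x = 4 - 8 = -4)
F(q, b) = -4
m(O) = 130 (m(O) = -26 + 156 = 130)
-14200/m(F(l, -17)) = -14200/130 = -14200*1/130 = -1420/13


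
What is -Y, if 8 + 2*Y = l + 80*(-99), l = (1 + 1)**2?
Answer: 3962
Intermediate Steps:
l = 4 (l = 2**2 = 4)
Y = -3962 (Y = -4 + (4 + 80*(-99))/2 = -4 + (4 - 7920)/2 = -4 + (1/2)*(-7916) = -4 - 3958 = -3962)
-Y = -1*(-3962) = 3962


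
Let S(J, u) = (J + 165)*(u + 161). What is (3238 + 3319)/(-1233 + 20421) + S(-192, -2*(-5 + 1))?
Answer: -87548287/19188 ≈ -4562.7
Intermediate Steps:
S(J, u) = (161 + u)*(165 + J) (S(J, u) = (165 + J)*(161 + u) = (161 + u)*(165 + J))
(3238 + 3319)/(-1233 + 20421) + S(-192, -2*(-5 + 1)) = (3238 + 3319)/(-1233 + 20421) + (26565 + 161*(-192) + 165*(-2*(-5 + 1)) - (-384)*(-5 + 1)) = 6557/19188 + (26565 - 30912 + 165*(-2*(-4)) - (-384)*(-4)) = 6557*(1/19188) + (26565 - 30912 + 165*8 - 192*8) = 6557/19188 + (26565 - 30912 + 1320 - 1536) = 6557/19188 - 4563 = -87548287/19188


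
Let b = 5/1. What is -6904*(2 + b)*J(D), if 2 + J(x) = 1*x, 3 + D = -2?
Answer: 338296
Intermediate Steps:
D = -5 (D = -3 - 2 = -5)
J(x) = -2 + x (J(x) = -2 + 1*x = -2 + x)
b = 5 (b = 5*1 = 5)
-6904*(2 + b)*J(D) = -6904*(2 + 5)*(-2 - 5) = -48328*(-7) = -6904*(-49) = 338296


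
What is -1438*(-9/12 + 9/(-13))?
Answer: 53925/26 ≈ 2074.0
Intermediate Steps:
-1438*(-9/12 + 9/(-13)) = -1438*(-9*1/12 + 9*(-1/13)) = -1438*(-3/4 - 9/13) = -1438*(-75/52) = 53925/26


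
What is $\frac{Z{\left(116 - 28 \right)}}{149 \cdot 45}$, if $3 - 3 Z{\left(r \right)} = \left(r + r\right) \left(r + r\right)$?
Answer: $- \frac{30973}{20115} \approx -1.5398$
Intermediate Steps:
$Z{\left(r \right)} = 1 - \frac{4 r^{2}}{3}$ ($Z{\left(r \right)} = 1 - \frac{\left(r + r\right) \left(r + r\right)}{3} = 1 - \frac{2 r 2 r}{3} = 1 - \frac{4 r^{2}}{3}$)
$\frac{Z{\left(116 - 28 \right)}}{149 \cdot 45} = \frac{1 - \frac{4 \left(116 - 28\right)^{2}}{3}}{149 \cdot 45} = \frac{1 - \frac{4 \left(116 - 28\right)^{2}}{3}}{6705} = \left(1 - \frac{4 \cdot 88^{2}}{3}\right) \frac{1}{6705} = \left(1 - \frac{30976}{3}\right) \frac{1}{6705} = \left(- \frac{30973}{3}\right) \frac{1}{6705} = - \frac{30973}{20115}$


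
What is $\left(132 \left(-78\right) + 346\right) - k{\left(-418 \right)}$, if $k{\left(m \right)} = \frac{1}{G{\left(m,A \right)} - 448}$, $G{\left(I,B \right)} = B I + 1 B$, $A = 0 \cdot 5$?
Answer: $- \frac{4457599}{448} \approx -9950.0$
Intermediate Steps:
$A = 0$
$G{\left(I,B \right)} = B + B I$ ($G{\left(I,B \right)} = B I + B = B + B I$)
$k{\left(m \right)} = - \frac{1}{448}$ ($k{\left(m \right)} = \frac{1}{0 \left(1 + m\right) - 448} = \frac{1}{0 - 448} = \frac{1}{-448} = - \frac{1}{448}$)
$\left(132 \left(-78\right) + 346\right) - k{\left(-418 \right)} = \left(132 \left(-78\right) + 346\right) - - \frac{1}{448} = \left(-10296 + 346\right) + \frac{1}{448} = -9950 + \frac{1}{448} = - \frac{4457599}{448}$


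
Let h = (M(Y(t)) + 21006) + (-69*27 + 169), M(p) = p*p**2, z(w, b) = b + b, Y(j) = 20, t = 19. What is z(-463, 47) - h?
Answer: -27218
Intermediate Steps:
z(w, b) = 2*b
M(p) = p**3
h = 27312 (h = (20**3 + 21006) + (-69*27 + 169) = (8000 + 21006) + (-1863 + 169) = 29006 - 1694 = 27312)
z(-463, 47) - h = 2*47 - 1*27312 = 94 - 27312 = -27218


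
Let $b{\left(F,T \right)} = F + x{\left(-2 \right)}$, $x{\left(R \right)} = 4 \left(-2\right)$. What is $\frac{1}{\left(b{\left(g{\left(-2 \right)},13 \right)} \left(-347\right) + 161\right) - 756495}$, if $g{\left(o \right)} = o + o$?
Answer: $- \frac{1}{752170} \approx -1.3295 \cdot 10^{-6}$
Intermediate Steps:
$x{\left(R \right)} = -8$
$g{\left(o \right)} = 2 o$
$b{\left(F,T \right)} = -8 + F$ ($b{\left(F,T \right)} = F - 8 = -8 + F$)
$\frac{1}{\left(b{\left(g{\left(-2 \right)},13 \right)} \left(-347\right) + 161\right) - 756495} = \frac{1}{\left(\left(-8 + 2 \left(-2\right)\right) \left(-347\right) + 161\right) - 756495} = \frac{1}{\left(\left(-8 - 4\right) \left(-347\right) + 161\right) - 756495} = \frac{1}{\left(\left(-12\right) \left(-347\right) + 161\right) - 756495} = \frac{1}{\left(4164 + 161\right) - 756495} = \frac{1}{4325 - 756495} = \frac{1}{-752170} = - \frac{1}{752170}$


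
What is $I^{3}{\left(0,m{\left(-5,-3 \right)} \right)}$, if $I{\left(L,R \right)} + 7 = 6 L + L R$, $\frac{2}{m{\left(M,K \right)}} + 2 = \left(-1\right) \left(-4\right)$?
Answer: $-343$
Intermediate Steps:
$m{\left(M,K \right)} = 1$ ($m{\left(M,K \right)} = \frac{2}{-2 - -4} = \frac{2}{-2 + 4} = \frac{2}{2} = 2 \cdot \frac{1}{2} = 1$)
$I{\left(L,R \right)} = -7 + 6 L + L R$ ($I{\left(L,R \right)} = -7 + \left(6 L + L R\right) = -7 + 6 L + L R$)
$I^{3}{\left(0,m{\left(-5,-3 \right)} \right)} = \left(-7 + 6 \cdot 0 + 0 \cdot 1\right)^{3} = \left(-7 + 0 + 0\right)^{3} = \left(-7\right)^{3} = -343$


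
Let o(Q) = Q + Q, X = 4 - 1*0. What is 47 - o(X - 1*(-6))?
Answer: 27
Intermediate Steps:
X = 4 (X = 4 + 0 = 4)
o(Q) = 2*Q
47 - o(X - 1*(-6)) = 47 - 2*(4 - 1*(-6)) = 47 - 2*(4 + 6) = 47 - 2*10 = 47 - 1*20 = 47 - 20 = 27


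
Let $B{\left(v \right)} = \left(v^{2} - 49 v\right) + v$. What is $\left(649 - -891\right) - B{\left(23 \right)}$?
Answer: $2115$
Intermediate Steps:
$B{\left(v \right)} = v^{2} - 48 v$
$\left(649 - -891\right) - B{\left(23 \right)} = \left(649 - -891\right) - 23 \left(-48 + 23\right) = \left(649 + 891\right) - 23 \left(-25\right) = 1540 - -575 = 1540 + 575 = 2115$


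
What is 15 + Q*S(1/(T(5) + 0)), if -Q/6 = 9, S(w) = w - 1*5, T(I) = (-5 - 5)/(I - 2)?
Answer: 1506/5 ≈ 301.20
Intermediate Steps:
T(I) = -10/(-2 + I)
S(w) = -5 + w (S(w) = w - 5 = -5 + w)
Q = -54 (Q = -6*9 = -54)
15 + Q*S(1/(T(5) + 0)) = 15 - 54*(-5 + 1/(-10/(-2 + 5) + 0)) = 15 - 54*(-5 + 1/(-10/3 + 0)) = 15 - 54*(-5 + 1/(-10/3)) = 15 - 54*(-5 - 3/10) = 15 - 54*(-53/10) = 15 + 1431/5 = 1506/5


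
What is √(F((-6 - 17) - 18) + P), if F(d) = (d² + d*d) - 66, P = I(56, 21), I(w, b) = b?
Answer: √3317 ≈ 57.593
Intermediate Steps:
P = 21
F(d) = -66 + 2*d² (F(d) = (d² + d²) - 66 = 2*d² - 66 = -66 + 2*d²)
√(F((-6 - 17) - 18) + P) = √((-66 + 2*((-6 - 17) - 18)²) + 21) = √((-66 + 2*(-23 - 18)²) + 21) = √((-66 + 2*(-41)²) + 21) = √((-66 + 2*1681) + 21) = √((-66 + 3362) + 21) = √(3296 + 21) = √3317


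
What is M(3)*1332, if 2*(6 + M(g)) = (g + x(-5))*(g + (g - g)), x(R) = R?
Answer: -11988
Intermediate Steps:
M(g) = -6 + g*(-5 + g)/2 (M(g) = -6 + ((g - 5)*(g + (g - g)))/2 = -6 + ((-5 + g)*(g + 0))/2 = -6 + ((-5 + g)*g)/2 = -6 + (g*(-5 + g))/2 = -6 + g*(-5 + g)/2)
M(3)*1332 = (-6 + (½)*3² - 5/2*3)*1332 = (-6 + (½)*9 - 15/2)*1332 = (-6 + 9/2 - 15/2)*1332 = -9*1332 = -11988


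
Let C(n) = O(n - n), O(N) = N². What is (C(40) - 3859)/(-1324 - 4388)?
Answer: 227/336 ≈ 0.67560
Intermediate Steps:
C(n) = 0 (C(n) = (n - n)² = 0² = 0)
(C(40) - 3859)/(-1324 - 4388) = (0 - 3859)/(-1324 - 4388) = -3859/(-5712) = -3859*(-1/5712) = 227/336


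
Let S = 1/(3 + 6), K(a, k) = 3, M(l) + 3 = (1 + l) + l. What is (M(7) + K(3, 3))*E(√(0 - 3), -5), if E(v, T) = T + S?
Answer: -220/3 ≈ -73.333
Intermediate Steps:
M(l) = -2 + 2*l (M(l) = -3 + ((1 + l) + l) = -3 + (1 + 2*l) = -2 + 2*l)
S = ⅑ (S = 1/9 = ⅑ ≈ 0.11111)
E(v, T) = ⅑ + T (E(v, T) = T + ⅑ = ⅑ + T)
(M(7) + K(3, 3))*E(√(0 - 3), -5) = ((-2 + 2*7) + 3)*(⅑ - 5) = ((-2 + 14) + 3)*(-44/9) = (12 + 3)*(-44/9) = 15*(-44/9) = -220/3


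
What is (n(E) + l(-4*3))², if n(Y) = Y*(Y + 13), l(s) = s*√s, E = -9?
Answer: -432 + 1728*I*√3 ≈ -432.0 + 2993.0*I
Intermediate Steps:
l(s) = s^(3/2)
n(Y) = Y*(13 + Y)
(n(E) + l(-4*3))² = (-9*(13 - 9) + (-4*3)^(3/2))² = (-9*4 + (-12)^(3/2))² = (-36 - 24*I*√3)²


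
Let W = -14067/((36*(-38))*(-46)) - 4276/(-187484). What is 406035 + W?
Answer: 133066549478195/327722032 ≈ 4.0604e+5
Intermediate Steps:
W = -65784925/327722032 (W = -14067/((-1368*(-46))) - 4276*(-1/187484) = -14067/62928 + 1069/46871 = -14067*1/62928 + 1069/46871 = -1563/6992 + 1069/46871 = -65784925/327722032 ≈ -0.20073)
406035 + W = 406035 - 65784925/327722032 = 133066549478195/327722032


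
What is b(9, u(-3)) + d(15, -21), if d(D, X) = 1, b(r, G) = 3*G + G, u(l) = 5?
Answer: 21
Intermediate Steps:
b(r, G) = 4*G
b(9, u(-3)) + d(15, -21) = 4*5 + 1 = 20 + 1 = 21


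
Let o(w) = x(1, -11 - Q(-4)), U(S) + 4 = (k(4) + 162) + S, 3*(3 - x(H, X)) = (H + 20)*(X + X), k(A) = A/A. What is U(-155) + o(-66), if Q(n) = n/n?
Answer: 175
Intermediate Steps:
Q(n) = 1
k(A) = 1
x(H, X) = 3 - 2*X*(20 + H)/3 (x(H, X) = 3 - (H + 20)*(X + X)/3 = 3 - (20 + H)*2*X/3 = 3 - 2*X*(20 + H)/3)
U(S) = 159 + S (U(S) = -4 + ((1 + 162) + S) = -4 + (163 + S) = 159 + S)
o(w) = 171 (o(w) = 3 - 40*(-11 - 1*1)/3 - ⅔*1*(-11 - 1*1) = 3 - 40*(-11 - 1)/3 - ⅔*1*(-11 - 1) = 3 - 40/3*(-12) - ⅔*1*(-12) = 3 + 160 + 8 = 171)
U(-155) + o(-66) = (159 - 155) + 171 = 4 + 171 = 175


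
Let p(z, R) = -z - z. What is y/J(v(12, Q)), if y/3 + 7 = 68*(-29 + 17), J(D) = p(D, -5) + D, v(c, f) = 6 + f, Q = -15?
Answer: -823/3 ≈ -274.33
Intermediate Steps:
p(z, R) = -2*z
J(D) = -D (J(D) = -2*D + D = -D)
y = -2469 (y = -21 + 3*(68*(-29 + 17)) = -21 + 3*(68*(-12)) = -21 + 3*(-816) = -21 - 2448 = -2469)
y/J(v(12, Q)) = -2469*(-1/(6 - 15)) = -2469/((-1*(-9))) = -2469/9 = -2469*⅑ = -823/3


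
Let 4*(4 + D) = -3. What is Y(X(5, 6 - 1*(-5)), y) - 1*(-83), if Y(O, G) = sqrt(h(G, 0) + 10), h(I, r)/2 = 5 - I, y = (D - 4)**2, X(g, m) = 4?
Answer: 83 + I*sqrt(2130)/4 ≈ 83.0 + 11.538*I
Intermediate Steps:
D = -19/4 (D = -4 + (1/4)*(-3) = -4 - 3/4 = -19/4 ≈ -4.7500)
y = 1225/16 (y = (-19/4 - 4)**2 = (-35/4)**2 = 1225/16 ≈ 76.563)
h(I, r) = 10 - 2*I (h(I, r) = 2*(5 - I) = 10 - 2*I)
Y(O, G) = sqrt(20 - 2*G) (Y(O, G) = sqrt((10 - 2*G) + 10) = sqrt(20 - 2*G))
Y(X(5, 6 - 1*(-5)), y) - 1*(-83) = sqrt(20 - 2*1225/16) - 1*(-83) = sqrt(20 - 1225/8) + 83 = sqrt(-1065/8) + 83 = I*sqrt(2130)/4 + 83 = 83 + I*sqrt(2130)/4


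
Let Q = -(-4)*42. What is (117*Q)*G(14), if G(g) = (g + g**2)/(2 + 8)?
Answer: 412776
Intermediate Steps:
Q = 168 (Q = -4*(-42) = 168)
G(g) = g/10 + g**2/10 (G(g) = (g + g**2)/10 = (g + g**2)*(1/10) = g/10 + g**2/10)
(117*Q)*G(14) = (117*168)*((1/10)*14*(1 + 14)) = 19656*((1/10)*14*15) = 19656*21 = 412776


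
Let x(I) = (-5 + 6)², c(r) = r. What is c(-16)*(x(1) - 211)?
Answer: 3360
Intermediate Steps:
x(I) = 1 (x(I) = 1² = 1)
c(-16)*(x(1) - 211) = -16*(1 - 211) = -16*(-210) = 3360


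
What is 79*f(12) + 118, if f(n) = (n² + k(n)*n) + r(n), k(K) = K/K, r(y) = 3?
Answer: 12679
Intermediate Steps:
k(K) = 1
f(n) = 3 + n + n² (f(n) = (n² + 1*n) + 3 = (n² + n) + 3 = (n + n²) + 3 = 3 + n + n²)
79*f(12) + 118 = 79*(3 + 12 + 12²) + 118 = 79*(3 + 12 + 144) + 118 = 79*159 + 118 = 12561 + 118 = 12679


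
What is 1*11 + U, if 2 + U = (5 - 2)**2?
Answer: 18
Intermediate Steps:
U = 7 (U = -2 + (5 - 2)**2 = -2 + 3**2 = -2 + 9 = 7)
1*11 + U = 1*11 + 7 = 11 + 7 = 18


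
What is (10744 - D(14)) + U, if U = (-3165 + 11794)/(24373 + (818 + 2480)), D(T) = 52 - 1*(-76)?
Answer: 293763965/27671 ≈ 10616.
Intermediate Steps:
D(T) = 128 (D(T) = 52 + 76 = 128)
U = 8629/27671 (U = 8629/(24373 + 3298) = 8629/27671 ≈ 0.31184)
(10744 - D(14)) + U = (10744 - 1*128) + 8629/27671 = (10744 - 128) + 8629/27671 = 10616 + 8629/27671 = 293763965/27671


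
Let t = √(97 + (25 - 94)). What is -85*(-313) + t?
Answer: 26605 + 2*√7 ≈ 26610.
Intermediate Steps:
t = 2*√7 (t = √(97 - 69) = √28 = 2*√7 ≈ 5.2915)
-85*(-313) + t = -85*(-313) + 2*√7 = 26605 + 2*√7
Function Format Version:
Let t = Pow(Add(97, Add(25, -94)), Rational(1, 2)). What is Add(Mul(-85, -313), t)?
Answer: Add(26605, Mul(2, Pow(7, Rational(1, 2)))) ≈ 26610.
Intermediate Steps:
t = Mul(2, Pow(7, Rational(1, 2))) (t = Pow(Add(97, -69), Rational(1, 2)) = Pow(28, Rational(1, 2)) = Mul(2, Pow(7, Rational(1, 2))) ≈ 5.2915)
Add(Mul(-85, -313), t) = Add(Mul(-85, -313), Mul(2, Pow(7, Rational(1, 2)))) = Add(26605, Mul(2, Pow(7, Rational(1, 2))))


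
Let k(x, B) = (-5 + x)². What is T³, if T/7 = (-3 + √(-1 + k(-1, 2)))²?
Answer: 86265872 - 14545944*√35 ≈ 2.1091e+5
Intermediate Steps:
T = 7*(-3 + √35)² (T = 7*(-3 + √(-1 + (-5 - 1)²))² = 7*(-3 + √(-1 + (-6)²))² = 7*(-3 + √(-1 + 36))² = 7*(-3 + √35)² ≈ 59.525)
T³ = (308 - 42*√35)³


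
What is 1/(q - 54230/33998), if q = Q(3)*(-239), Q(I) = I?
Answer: -16999/12215398 ≈ -0.0013916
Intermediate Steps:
q = -717 (q = 3*(-239) = -717)
1/(q - 54230/33998) = 1/(-717 - 54230/33998) = 1/(-717 - 54230*1/33998) = 1/(-717 - 27115/16999) = 1/(-12215398/16999) = -16999/12215398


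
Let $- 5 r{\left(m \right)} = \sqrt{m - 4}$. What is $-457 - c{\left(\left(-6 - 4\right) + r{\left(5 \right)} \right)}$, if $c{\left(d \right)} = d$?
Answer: $- \frac{2234}{5} \approx -446.8$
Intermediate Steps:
$r{\left(m \right)} = - \frac{\sqrt{-4 + m}}{5}$ ($r{\left(m \right)} = - \frac{\sqrt{m - 4}}{5} = - \frac{\sqrt{-4 + m}}{5}$)
$-457 - c{\left(\left(-6 - 4\right) + r{\left(5 \right)} \right)} = -457 - \left(\left(-6 - 4\right) - \frac{\sqrt{-4 + 5}}{5}\right) = -457 - \left(-10 - \frac{\sqrt{1}}{5}\right) = -457 - \left(-10 - \frac{1}{5}\right) = -457 - - \frac{51}{5} = -457 + \frac{51}{5} = - \frac{2234}{5}$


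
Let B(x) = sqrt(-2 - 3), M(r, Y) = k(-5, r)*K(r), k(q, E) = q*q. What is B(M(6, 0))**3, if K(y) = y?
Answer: -5*I*sqrt(5) ≈ -11.18*I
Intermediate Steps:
k(q, E) = q**2
M(r, Y) = 25*r (M(r, Y) = (-5)**2*r = 25*r)
B(x) = I*sqrt(5) (B(x) = sqrt(-5) = I*sqrt(5))
B(M(6, 0))**3 = (I*sqrt(5))**3 = -5*I*sqrt(5)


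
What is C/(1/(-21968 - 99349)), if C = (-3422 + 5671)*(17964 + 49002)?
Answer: -18271132885278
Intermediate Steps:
C = 150606534 (C = 2249*66966 = 150606534)
C/(1/(-21968 - 99349)) = 150606534/(1/(-21968 - 99349)) = 150606534/(1/(-121317)) = 150606534/(-1/121317) = 150606534*(-121317) = -18271132885278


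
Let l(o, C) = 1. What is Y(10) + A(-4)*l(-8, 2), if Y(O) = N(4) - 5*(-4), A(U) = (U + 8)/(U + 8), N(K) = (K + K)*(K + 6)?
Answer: 101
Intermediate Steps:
N(K) = 2*K*(6 + K) (N(K) = (2*K)*(6 + K) = 2*K*(6 + K))
A(U) = 1 (A(U) = (8 + U)/(8 + U) = 1)
Y(O) = 100 (Y(O) = 2*4*(6 + 4) - 5*(-4) = 2*4*10 + 20 = 80 + 20 = 100)
Y(10) + A(-4)*l(-8, 2) = 100 + 1*1 = 100 + 1 = 101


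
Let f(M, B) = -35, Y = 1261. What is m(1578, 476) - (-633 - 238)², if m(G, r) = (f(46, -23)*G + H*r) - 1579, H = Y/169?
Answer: -10554678/13 ≈ -8.1190e+5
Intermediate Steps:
H = 97/13 (H = 1261/169 = 1261*(1/169) = 97/13 ≈ 7.4615)
m(G, r) = -1579 - 35*G + 97*r/13 (m(G, r) = (-35*G + 97*r/13) - 1579 = -1579 - 35*G + 97*r/13)
m(1578, 476) - (-633 - 238)² = (-1579 - 35*1578 + (97/13)*476) - (-633 - 238)² = (-1579 - 55230 + 46172/13) - 1*(-871)² = -692345/13 - 1*758641 = -692345/13 - 758641 = -10554678/13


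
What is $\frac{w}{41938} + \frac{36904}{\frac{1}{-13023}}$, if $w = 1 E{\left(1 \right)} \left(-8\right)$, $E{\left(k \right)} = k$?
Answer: $- \frac{10077718007452}{20969} \approx -4.806 \cdot 10^{8}$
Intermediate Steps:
$w = -8$ ($w = 1 \cdot 1 \left(-8\right) = 1 \left(-8\right) = -8$)
$\frac{w}{41938} + \frac{36904}{\frac{1}{-13023}} = - \frac{8}{41938} + \frac{36904}{\frac{1}{-13023}} = \left(-8\right) \frac{1}{41938} + \frac{36904}{- \frac{1}{13023}} = - \frac{4}{20969} + 36904 \left(-13023\right) = - \frac{4}{20969} - 480600792 = - \frac{10077718007452}{20969}$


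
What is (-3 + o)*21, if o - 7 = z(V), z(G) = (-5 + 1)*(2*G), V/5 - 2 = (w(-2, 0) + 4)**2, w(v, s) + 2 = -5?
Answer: -9156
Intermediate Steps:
w(v, s) = -7 (w(v, s) = -2 - 5 = -7)
V = 55 (V = 10 + 5*(-7 + 4)**2 = 10 + 5*(-3)**2 = 10 + 5*9 = 10 + 45 = 55)
z(G) = -8*G
o = -433 (o = 7 - 8*55 = 7 - 440 = -433)
(-3 + o)*21 = (-3 - 433)*21 = -436*21 = -9156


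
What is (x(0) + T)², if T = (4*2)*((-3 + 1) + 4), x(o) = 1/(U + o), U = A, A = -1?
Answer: 225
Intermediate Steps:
U = -1
x(o) = 1/(-1 + o)
T = 16 (T = 8*(-2 + 4) = 8*2 = 16)
(x(0) + T)² = (1/(-1 + 0) + 16)² = (1/(-1) + 16)² = (-1 + 16)² = 15² = 225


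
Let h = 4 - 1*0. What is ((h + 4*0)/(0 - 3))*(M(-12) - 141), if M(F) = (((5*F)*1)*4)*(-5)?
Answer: -1412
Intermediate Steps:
h = 4 (h = 4 + 0 = 4)
M(F) = -100*F (M(F) = ((5*F)*4)*(-5) = (20*F)*(-5) = -100*F)
((h + 4*0)/(0 - 3))*(M(-12) - 141) = ((4 + 4*0)/(0 - 3))*(-100*(-12) - 141) = ((4 + 0)/(-3))*(1200 - 141) = (4*(-⅓))*1059 = -4/3*1059 = -1412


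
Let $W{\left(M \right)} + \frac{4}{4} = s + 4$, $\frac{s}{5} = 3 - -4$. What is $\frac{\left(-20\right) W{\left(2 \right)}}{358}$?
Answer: $- \frac{380}{179} \approx -2.1229$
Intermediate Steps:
$s = 35$ ($s = 5 \left(3 - -4\right) = 5 \left(3 + 4\right) = 5 \cdot 7 = 35$)
$W{\left(M \right)} = 38$ ($W{\left(M \right)} = -1 + \left(35 + 4\right) = -1 + 39 = 38$)
$\frac{\left(-20\right) W{\left(2 \right)}}{358} = \frac{\left(-20\right) 38}{358} = \left(-760\right) \frac{1}{358} = - \frac{380}{179}$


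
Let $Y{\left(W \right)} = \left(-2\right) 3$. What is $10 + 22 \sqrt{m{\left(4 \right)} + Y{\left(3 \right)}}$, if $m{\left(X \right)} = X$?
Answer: $10 + 22 i \sqrt{2} \approx 10.0 + 31.113 i$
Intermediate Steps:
$Y{\left(W \right)} = -6$
$10 + 22 \sqrt{m{\left(4 \right)} + Y{\left(3 \right)}} = 10 + 22 \sqrt{4 - 6} = 10 + 22 \sqrt{-2} = 10 + 22 i \sqrt{2}$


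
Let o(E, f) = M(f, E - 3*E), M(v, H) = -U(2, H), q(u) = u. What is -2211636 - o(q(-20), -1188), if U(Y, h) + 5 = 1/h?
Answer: -88465639/40 ≈ -2.2116e+6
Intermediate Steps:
U(Y, h) = -5 + 1/h
M(v, H) = 5 - 1/H (M(v, H) = -(-5 + 1/H) = 5 - 1/H)
o(E, f) = 5 + 1/(2*E) (o(E, f) = 5 - 1/(E - 3*E) = 5 - 1/((-2*E)) = 5 - (-1)/(2*E) = 5 + 1/(2*E))
-2211636 - o(q(-20), -1188) = -2211636 - (5 + (1/2)/(-20)) = -2211636 - (5 + (1/2)*(-1/20)) = -2211636 - (5 - 1/40) = -2211636 - 1*199/40 = -2211636 - 199/40 = -88465639/40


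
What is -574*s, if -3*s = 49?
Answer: 28126/3 ≈ 9375.3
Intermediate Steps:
s = -49/3 (s = -⅓*49 = -49/3 ≈ -16.333)
-574*s = -574*(-49/3) = 28126/3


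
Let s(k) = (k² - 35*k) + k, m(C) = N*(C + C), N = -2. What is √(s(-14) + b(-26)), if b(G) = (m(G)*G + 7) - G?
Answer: I*√1999 ≈ 44.71*I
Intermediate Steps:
m(C) = -4*C (m(C) = -2*(C + C) = -4*C)
s(k) = k² - 34*k
b(G) = 7 - G - 4*G² (b(G) = ((-4*G)*G + 7) - G = (-4*G² + 7) - G = (7 - 4*G²) - G = 7 - G - 4*G²)
√(s(-14) + b(-26)) = √(-14*(-34 - 14) + (7 - 1*(-26) - 4*(-26)²)) = √(-14*(-48) + (7 + 26 - 4*676)) = √(672 + (7 + 26 - 2704)) = √(672 - 2671) = √(-1999) = I*√1999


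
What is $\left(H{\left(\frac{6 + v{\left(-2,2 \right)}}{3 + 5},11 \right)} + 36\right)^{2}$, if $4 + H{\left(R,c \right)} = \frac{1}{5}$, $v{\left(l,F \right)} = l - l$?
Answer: $\frac{25921}{25} \approx 1036.8$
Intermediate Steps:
$v{\left(l,F \right)} = 0$
$H{\left(R,c \right)} = - \frac{19}{5}$ ($H{\left(R,c \right)} = -4 + \frac{1}{5} = - \frac{19}{5}$)
$\left(H{\left(\frac{6 + v{\left(-2,2 \right)}}{3 + 5},11 \right)} + 36\right)^{2} = \left(- \frac{19}{5} + 36\right)^{2} = \left(\frac{161}{5}\right)^{2} = \frac{25921}{25}$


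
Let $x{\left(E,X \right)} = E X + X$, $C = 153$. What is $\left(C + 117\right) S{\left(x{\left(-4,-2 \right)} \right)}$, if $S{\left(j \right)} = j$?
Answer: $1620$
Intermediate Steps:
$x{\left(E,X \right)} = X + E X$
$\left(C + 117\right) S{\left(x{\left(-4,-2 \right)} \right)} = \left(153 + 117\right) \left(- 2 \left(1 - 4\right)\right) = 270 \left(\left(-2\right) \left(-3\right)\right) = 270 \cdot 6 = 1620$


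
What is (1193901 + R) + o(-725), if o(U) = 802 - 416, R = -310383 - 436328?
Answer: 447576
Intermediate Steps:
R = -746711
o(U) = 386
(1193901 + R) + o(-725) = (1193901 - 746711) + 386 = 447190 + 386 = 447576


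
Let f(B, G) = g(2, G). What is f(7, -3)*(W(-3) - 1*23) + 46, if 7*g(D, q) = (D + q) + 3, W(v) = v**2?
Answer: 42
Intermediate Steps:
g(D, q) = 3/7 + D/7 + q/7 (g(D, q) = ((D + q) + 3)/7 = (3 + D + q)/7 = 3/7 + D/7 + q/7)
f(B, G) = 5/7 + G/7 (f(B, G) = 3/7 + (1/7)*2 + G/7 = 3/7 + 2/7 + G/7 = 5/7 + G/7)
f(7, -3)*(W(-3) - 1*23) + 46 = (5/7 + (1/7)*(-3))*((-3)**2 - 1*23) + 46 = (5/7 - 3/7)*(9 - 23) + 46 = (2/7)*(-14) + 46 = -4 + 46 = 42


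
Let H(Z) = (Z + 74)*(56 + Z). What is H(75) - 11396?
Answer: 8123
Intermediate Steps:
H(Z) = (56 + Z)*(74 + Z) (H(Z) = (74 + Z)*(56 + Z) = (56 + Z)*(74 + Z))
H(75) - 11396 = (4144 + 75**2 + 130*75) - 11396 = (4144 + 5625 + 9750) - 11396 = 19519 - 11396 = 8123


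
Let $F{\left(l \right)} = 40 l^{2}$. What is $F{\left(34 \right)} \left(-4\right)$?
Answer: $-184960$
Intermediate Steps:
$F{\left(34 \right)} \left(-4\right) = 40 \cdot 34^{2} \left(-4\right) = 40 \cdot 1156 \left(-4\right) = 46240 \left(-4\right) = -184960$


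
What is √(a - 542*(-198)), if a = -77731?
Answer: √29585 ≈ 172.00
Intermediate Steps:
√(a - 542*(-198)) = √(-77731 - 542*(-198)) = √(-77731 + 107316) = √29585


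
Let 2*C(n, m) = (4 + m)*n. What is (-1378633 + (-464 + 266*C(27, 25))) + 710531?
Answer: -564427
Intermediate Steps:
C(n, m) = n*(4 + m)/2 (C(n, m) = ((4 + m)*n)/2 = (n*(4 + m))/2 = n*(4 + m)/2)
(-1378633 + (-464 + 266*C(27, 25))) + 710531 = (-1378633 + (-464 + 266*((1/2)*27*(4 + 25)))) + 710531 = (-1378633 + (-464 + 266*((1/2)*27*29))) + 710531 = (-1378633 + (-464 + 266*(783/2))) + 710531 = (-1378633 + (-464 + 104139)) + 710531 = (-1378633 + 103675) + 710531 = -1274958 + 710531 = -564427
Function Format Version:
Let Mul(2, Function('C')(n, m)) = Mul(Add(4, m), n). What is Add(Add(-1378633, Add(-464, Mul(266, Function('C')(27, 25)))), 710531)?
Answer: -564427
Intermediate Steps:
Function('C')(n, m) = Mul(Rational(1, 2), n, Add(4, m)) (Function('C')(n, m) = Mul(Rational(1, 2), Mul(Add(4, m), n)) = Mul(Rational(1, 2), Mul(n, Add(4, m))) = Mul(Rational(1, 2), n, Add(4, m)))
Add(Add(-1378633, Add(-464, Mul(266, Function('C')(27, 25)))), 710531) = Add(Add(-1378633, Add(-464, Mul(266, Mul(Rational(1, 2), 27, Add(4, 25))))), 710531) = Add(Add(-1378633, Add(-464, Mul(266, Mul(Rational(1, 2), 27, 29)))), 710531) = Add(Add(-1378633, Add(-464, Mul(266, Rational(783, 2)))), 710531) = Add(Add(-1378633, Add(-464, 104139)), 710531) = Add(Add(-1378633, 103675), 710531) = Add(-1274958, 710531) = -564427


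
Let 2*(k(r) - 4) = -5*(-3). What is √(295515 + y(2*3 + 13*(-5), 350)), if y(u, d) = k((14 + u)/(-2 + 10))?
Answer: √1182106/2 ≈ 543.62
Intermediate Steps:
k(r) = 23/2 (k(r) = 4 + (-5*(-3))/2 = 4 + (½)*15 = 4 + 15/2 = 23/2)
y(u, d) = 23/2
√(295515 + y(2*3 + 13*(-5), 350)) = √(295515 + 23/2) = √(591053/2) = √1182106/2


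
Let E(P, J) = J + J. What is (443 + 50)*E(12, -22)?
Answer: -21692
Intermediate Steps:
E(P, J) = 2*J
(443 + 50)*E(12, -22) = (443 + 50)*(2*(-22)) = 493*(-44) = -21692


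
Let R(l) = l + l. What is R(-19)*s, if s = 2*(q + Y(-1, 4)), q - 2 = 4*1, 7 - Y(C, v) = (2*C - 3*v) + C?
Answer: -2128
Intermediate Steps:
R(l) = 2*l
Y(C, v) = 7 - 3*C + 3*v (Y(C, v) = 7 - ((2*C - 3*v) + C) = 7 - ((-3*v + 2*C) + C) = 7 - (-3*v + 3*C) = 7 + (-3*C + 3*v) = 7 - 3*C + 3*v)
q = 6 (q = 2 + 4*1 = 2 + 4 = 6)
s = 56 (s = 2*(6 + (7 - 3*(-1) + 3*4)) = 2*(6 + (7 + 3 + 12)) = 2*(6 + 22) = 2*28 = 56)
R(-19)*s = (2*(-19))*56 = -38*56 = -2128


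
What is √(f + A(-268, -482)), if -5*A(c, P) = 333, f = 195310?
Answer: √4881085/5 ≈ 441.86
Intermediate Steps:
A(c, P) = -333/5 (A(c, P) = -⅕*333 = -333/5)
√(f + A(-268, -482)) = √(195310 - 333/5) = √(976217/5) = √4881085/5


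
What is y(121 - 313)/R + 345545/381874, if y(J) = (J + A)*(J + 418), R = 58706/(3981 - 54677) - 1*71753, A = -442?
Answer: 2015437850768533/694561747779978 ≈ 2.9017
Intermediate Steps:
R = -1818824397/25348 (R = 58706/(-50696) - 71753 = 58706*(-1/50696) - 71753 = -29353/25348 - 71753 = -1818824397/25348 ≈ -71754.)
y(J) = (-442 + J)*(418 + J) (y(J) = (J - 442)*(J + 418) = (-442 + J)*(418 + J))
y(121 - 313)/R + 345545/381874 = (-184756 + (121 - 313)² - 24*(121 - 313))/(-1818824397/25348) + 345545/381874 = (-184756 + (-192)² - 24*(-192))*(-25348/1818824397) + 345545*(1/381874) = (-184756 + 36864 + 4608)*(-25348/1818824397) + 345545/381874 = -143284*(-25348/1818824397) + 345545/381874 = 3631962832/1818824397 + 345545/381874 = 2015437850768533/694561747779978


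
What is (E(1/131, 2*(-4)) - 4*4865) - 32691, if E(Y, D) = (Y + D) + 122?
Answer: -6816846/131 ≈ -52037.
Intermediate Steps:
E(Y, D) = 122 + D + Y (E(Y, D) = (D + Y) + 122 = 122 + D + Y)
(E(1/131, 2*(-4)) - 4*4865) - 32691 = ((122 + 2*(-4) + 1/131) - 4*4865) - 32691 = ((122 - 8 + 1/131) - 19460) - 32691 = (14935/131 - 19460) - 32691 = -2534325/131 - 32691 = -6816846/131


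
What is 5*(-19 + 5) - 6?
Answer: -76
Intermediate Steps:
5*(-19 + 5) - 6 = 5*(-14) - 6 = -70 - 6 = -76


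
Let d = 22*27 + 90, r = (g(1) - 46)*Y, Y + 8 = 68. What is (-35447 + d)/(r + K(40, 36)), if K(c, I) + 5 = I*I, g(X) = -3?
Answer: 34763/1649 ≈ 21.081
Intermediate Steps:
Y = 60 (Y = -8 + 68 = 60)
K(c, I) = -5 + I**2 (K(c, I) = -5 + I*I = -5 + I**2)
r = -2940 (r = (-3 - 46)*60 = -49*60 = -2940)
d = 684 (d = 594 + 90 = 684)
(-35447 + d)/(r + K(40, 36)) = (-35447 + 684)/(-2940 + (-5 + 36**2)) = -34763/(-2940 + (-5 + 1296)) = -34763/(-2940 + 1291) = -34763/(-1649) = -34763*(-1/1649) = 34763/1649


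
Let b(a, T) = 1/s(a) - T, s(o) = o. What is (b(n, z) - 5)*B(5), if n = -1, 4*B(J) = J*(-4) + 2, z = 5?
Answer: 99/2 ≈ 49.500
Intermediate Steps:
B(J) = ½ - J (B(J) = (J*(-4) + 2)/4 = (-4*J + 2)/4 = (2 - 4*J)/4 = ½ - J)
b(a, T) = 1/a - T
(b(n, z) - 5)*B(5) = ((1/(-1) - 1*5) - 5)*(½ - 1*5) = ((-1 - 5) - 5)*(½ - 5) = (-6 - 5)*(-9/2) = -11*(-9/2) = 99/2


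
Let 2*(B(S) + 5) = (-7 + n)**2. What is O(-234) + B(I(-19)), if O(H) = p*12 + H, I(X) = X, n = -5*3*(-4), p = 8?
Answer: 2523/2 ≈ 1261.5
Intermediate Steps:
n = 60 (n = -15*(-4) = 60)
B(S) = 2799/2 (B(S) = -5 + (-7 + 60)**2/2 = -5 + (1/2)*53**2 = -5 + (1/2)*2809 = -5 + 2809/2 = 2799/2)
O(H) = 96 + H (O(H) = 8*12 + H = 96 + H)
O(-234) + B(I(-19)) = (96 - 234) + 2799/2 = -138 + 2799/2 = 2523/2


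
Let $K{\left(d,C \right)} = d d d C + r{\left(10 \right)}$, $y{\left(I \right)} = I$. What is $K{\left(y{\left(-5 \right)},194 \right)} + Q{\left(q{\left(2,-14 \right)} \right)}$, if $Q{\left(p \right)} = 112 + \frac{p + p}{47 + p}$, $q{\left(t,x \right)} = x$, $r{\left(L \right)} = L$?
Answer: $- \frac{796252}{33} \approx -24129.0$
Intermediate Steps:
$Q{\left(p \right)} = 112 + \frac{2 p}{47 + p}$
$K{\left(d,C \right)} = 10 + C d^{3}$ ($K{\left(d,C \right)} = d d d C + 10 = d^{2} d C + 10 = d^{3} C + 10 = C d^{3} + 10 = 10 + C d^{3}$)
$K{\left(y{\left(-5 \right)},194 \right)} + Q{\left(q{\left(2,-14 \right)} \right)} = \left(10 + 194 \left(-5\right)^{3}\right) + \frac{2 \left(2632 + 57 \left(-14\right)\right)}{47 - 14} = \left(10 + 194 \left(-125\right)\right) + \frac{2 \left(2632 - 798\right)}{33} = \left(10 - 24250\right) + 2 \cdot \frac{1}{33} \cdot 1834 = -24240 + \frac{3668}{33} = - \frac{796252}{33}$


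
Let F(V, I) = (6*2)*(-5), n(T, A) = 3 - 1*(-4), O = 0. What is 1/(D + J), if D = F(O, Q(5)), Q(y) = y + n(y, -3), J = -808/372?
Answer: -93/5782 ≈ -0.016084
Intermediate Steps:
n(T, A) = 7 (n(T, A) = 3 + 4 = 7)
J = -202/93 (J = -808*1/372 = -202/93 ≈ -2.1720)
Q(y) = 7 + y (Q(y) = y + 7 = 7 + y)
F(V, I) = -60 (F(V, I) = 12*(-5) = -60)
D = -60
1/(D + J) = 1/(-60 - 202/93) = 1/(-5782/93) = -93/5782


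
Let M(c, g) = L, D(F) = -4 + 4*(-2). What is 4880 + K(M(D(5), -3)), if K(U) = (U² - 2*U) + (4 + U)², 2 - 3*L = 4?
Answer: 44036/9 ≈ 4892.9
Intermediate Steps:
L = -⅔ (L = ⅔ - ⅓*4 = ⅔ - 4/3 = -⅔ ≈ -0.66667)
D(F) = -12 (D(F) = -4 - 8 = -12)
M(c, g) = -⅔
K(U) = U² + (4 + U)² - 2*U
4880 + K(M(D(5), -3)) = 4880 + (16 + 2*(-⅔)² + 6*(-⅔)) = 4880 + (16 + 2*(4/9) - 4) = 4880 + (16 + 8/9 - 4) = 4880 + 116/9 = 44036/9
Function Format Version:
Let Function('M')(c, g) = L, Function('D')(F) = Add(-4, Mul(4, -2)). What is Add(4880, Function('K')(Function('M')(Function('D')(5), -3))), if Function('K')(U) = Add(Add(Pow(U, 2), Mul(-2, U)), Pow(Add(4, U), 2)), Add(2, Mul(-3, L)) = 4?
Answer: Rational(44036, 9) ≈ 4892.9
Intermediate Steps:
L = Rational(-2, 3) (L = Add(Rational(2, 3), Mul(Rational(-1, 3), 4)) = Add(Rational(2, 3), Rational(-4, 3)) = Rational(-2, 3) ≈ -0.66667)
Function('D')(F) = -12 (Function('D')(F) = Add(-4, -8) = -12)
Function('M')(c, g) = Rational(-2, 3)
Function('K')(U) = Add(Pow(U, 2), Pow(Add(4, U), 2), Mul(-2, U))
Add(4880, Function('K')(Function('M')(Function('D')(5), -3))) = Add(4880, Add(16, Mul(2, Pow(Rational(-2, 3), 2)), Mul(6, Rational(-2, 3)))) = Add(4880, Add(16, Mul(2, Rational(4, 9)), -4)) = Add(4880, Add(16, Rational(8, 9), -4)) = Add(4880, Rational(116, 9)) = Rational(44036, 9)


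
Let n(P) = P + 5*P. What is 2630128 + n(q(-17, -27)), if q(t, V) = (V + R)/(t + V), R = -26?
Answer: 57862975/22 ≈ 2.6301e+6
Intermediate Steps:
q(t, V) = (-26 + V)/(V + t) (q(t, V) = (V - 26)/(t + V) = (-26 + V)/(V + t))
n(P) = 6*P
2630128 + n(q(-17, -27)) = 2630128 + 6*((-26 - 27)/(-27 - 17)) = 2630128 + 6*(-53/(-44)) = 2630128 + 6*(-1/44*(-53)) = 2630128 + 6*(53/44) = 2630128 + 159/22 = 57862975/22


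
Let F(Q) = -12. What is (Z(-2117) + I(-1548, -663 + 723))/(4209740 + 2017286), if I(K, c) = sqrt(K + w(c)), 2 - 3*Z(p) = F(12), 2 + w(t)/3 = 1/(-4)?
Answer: 7/9340539 + 3*I*sqrt(691)/12454052 ≈ 7.4942e-7 + 6.3321e-6*I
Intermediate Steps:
w(t) = -27/4 (w(t) = -6 + 3/(-4) = -6 + 3*(-1/4) = -6 - 3/4 = -27/4)
Z(p) = 14/3 (Z(p) = 2/3 - 1/3*(-12) = 2/3 + 4 = 14/3)
I(K, c) = sqrt(-27/4 + K) (I(K, c) = sqrt(K - 27/4) = sqrt(-27/4 + K))
(Z(-2117) + I(-1548, -663 + 723))/(4209740 + 2017286) = (14/3 + sqrt(-27 + 4*(-1548))/2)/(4209740 + 2017286) = (14/3 + sqrt(-27 - 6192)/2)/6227026 = (14/3 + sqrt(-6219)/2)*(1/6227026) = (14/3 + (3*I*sqrt(691))/2)*(1/6227026) = (14/3 + 3*I*sqrt(691)/2)*(1/6227026) = 7/9340539 + 3*I*sqrt(691)/12454052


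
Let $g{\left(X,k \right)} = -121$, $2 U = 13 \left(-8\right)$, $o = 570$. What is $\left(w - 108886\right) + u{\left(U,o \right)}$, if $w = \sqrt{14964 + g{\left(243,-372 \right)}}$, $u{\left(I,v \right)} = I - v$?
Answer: $-109508 + \sqrt{14843} \approx -1.0939 \cdot 10^{5}$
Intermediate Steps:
$U = -52$ ($U = \frac{13 \left(-8\right)}{2} = \frac{1}{2} \left(-104\right) = -52$)
$w = \sqrt{14843}$ ($w = \sqrt{14964 - 121} = \sqrt{14843} \approx 121.83$)
$\left(w - 108886\right) + u{\left(U,o \right)} = \left(\sqrt{14843} - 108886\right) - 622 = \left(-108886 + \sqrt{14843}\right) - 622 = -109508 + \sqrt{14843}$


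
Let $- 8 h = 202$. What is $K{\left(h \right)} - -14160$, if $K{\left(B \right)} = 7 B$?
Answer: $\frac{55933}{4} \approx 13983.0$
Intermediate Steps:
$h = - \frac{101}{4}$ ($h = \left(- \frac{1}{8}\right) 202 = - \frac{101}{4} \approx -25.25$)
$K{\left(h \right)} - -14160 = 7 \left(- \frac{101}{4}\right) - -14160 = - \frac{707}{4} + 14160 = \frac{55933}{4}$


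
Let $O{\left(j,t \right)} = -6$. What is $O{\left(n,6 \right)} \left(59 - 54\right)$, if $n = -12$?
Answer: $-30$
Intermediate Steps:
$O{\left(n,6 \right)} \left(59 - 54\right) = - 6 \left(59 - 54\right) = \left(-6\right) 5 = -30$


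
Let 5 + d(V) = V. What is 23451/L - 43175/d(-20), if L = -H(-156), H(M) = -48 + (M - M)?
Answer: 35449/16 ≈ 2215.6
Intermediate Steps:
H(M) = -48 (H(M) = -48 + 0 = -48)
d(V) = -5 + V
L = 48 (L = -1*(-48) = 48)
23451/L - 43175/d(-20) = 23451/48 - 43175/(-5 - 20) = 23451*(1/48) - 43175/(-25) = 7817/16 - 43175*(-1/25) = 7817/16 + 1727 = 35449/16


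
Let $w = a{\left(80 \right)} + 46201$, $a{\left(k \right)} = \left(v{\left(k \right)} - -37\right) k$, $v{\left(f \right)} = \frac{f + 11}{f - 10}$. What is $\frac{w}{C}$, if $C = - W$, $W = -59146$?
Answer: $\frac{49265}{59146} \approx 0.83294$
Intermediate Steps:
$v{\left(f \right)} = \frac{11 + f}{-10 + f}$
$a{\left(k \right)} = k \left(37 + \frac{11 + k}{-10 + k}\right)$ ($a{\left(k \right)} = \left(\frac{11 + k}{-10 + k} - -37\right) k = \left(\frac{11 + k}{-10 + k} + 37\right) k = \left(37 + \frac{11 + k}{-10 + k}\right) k = k \left(37 + \frac{11 + k}{-10 + k}\right)$)
$w = 49265$ ($w = \frac{80 \left(-359 + 38 \cdot 80\right)}{-10 + 80} + 46201 = \frac{80 \left(-359 + 3040\right)}{70} + 46201 = 80 \cdot \frac{1}{70} \cdot 2681 + 46201 = 3064 + 46201 = 49265$)
$C = 59146$ ($C = \left(-1\right) \left(-59146\right) = 59146$)
$\frac{w}{C} = \frac{49265}{59146}$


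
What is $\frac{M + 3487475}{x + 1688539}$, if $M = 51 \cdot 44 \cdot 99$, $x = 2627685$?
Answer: $\frac{3709631}{4316224} \approx 0.85946$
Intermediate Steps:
$M = 222156$ ($M = 2244 \cdot 99 = 222156$)
$\frac{M + 3487475}{x + 1688539} = \frac{222156 + 3487475}{2627685 + 1688539} = \frac{3709631}{4316224}$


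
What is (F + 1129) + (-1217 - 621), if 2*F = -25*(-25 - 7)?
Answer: -309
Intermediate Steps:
F = 400 (F = (-25*(-25 - 7))/2 = (-25*(-32))/2 = (1/2)*800 = 400)
(F + 1129) + (-1217 - 621) = (400 + 1129) + (-1217 - 621) = 1529 - 1838 = -309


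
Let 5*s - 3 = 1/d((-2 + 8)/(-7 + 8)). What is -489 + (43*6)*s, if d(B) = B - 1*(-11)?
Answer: -28149/85 ≈ -331.16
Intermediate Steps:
d(B) = 11 + B (d(B) = B + 11 = 11 + B)
s = 52/85 (s = ⅗ + 1/(5*(11 + (-2 + 8)/(-7 + 8))) = ⅗ + 1/(5*(11 + 6/1)) = ⅗ + 1/(5*(11 + 6*1)) = ⅗ + 1/(5*(11 + 6)) = ⅗ + (⅕)/17 = ⅗ + (⅕)*(1/17) = ⅗ + 1/85 = 52/85 ≈ 0.61176)
-489 + (43*6)*s = -489 + (43*6)*(52/85) = -489 + 258*(52/85) = -489 + 13416/85 = -28149/85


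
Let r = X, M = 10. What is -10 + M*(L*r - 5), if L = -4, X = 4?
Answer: -220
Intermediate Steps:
r = 4
-10 + M*(L*r - 5) = -10 + 10*(-4*4 - 5) = -10 + 10*(-16 - 5) = -10 + 10*(-21) = -10 - 210 = -220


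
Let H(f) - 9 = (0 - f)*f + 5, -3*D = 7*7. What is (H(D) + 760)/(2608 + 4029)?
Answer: 4565/59733 ≈ 0.076423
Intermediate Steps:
D = -49/3 (D = -7*7/3 = -⅓*49 = -49/3 ≈ -16.333)
H(f) = 14 - f² (H(f) = 9 + ((0 - f)*f + 5) = 9 + ((-f)*f + 5) = 9 + (-f² + 5) = 9 + (5 - f²) = 14 - f²)
(H(D) + 760)/(2608 + 4029) = ((14 - (-49/3)²) + 760)/(2608 + 4029) = ((14 - 1*2401/9) + 760)/6637 = ((14 - 2401/9) + 760)*(1/6637) = (-2275/9 + 760)*(1/6637) = (4565/9)*(1/6637) = 4565/59733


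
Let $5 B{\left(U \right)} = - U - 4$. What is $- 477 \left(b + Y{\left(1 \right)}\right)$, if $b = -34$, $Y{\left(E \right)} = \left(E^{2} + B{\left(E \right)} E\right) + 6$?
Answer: $13356$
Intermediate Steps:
$B{\left(U \right)} = - \frac{4}{5} - \frac{U}{5}$ ($B{\left(U \right)} = \frac{- U - 4}{5} = \frac{-4 - U}{5} = - \frac{4}{5} - \frac{U}{5}$)
$Y{\left(E \right)} = 6 + E^{2} + E \left(- \frac{4}{5} - \frac{E}{5}\right)$ ($Y{\left(E \right)} = \left(E^{2} + \left(- \frac{4}{5} - \frac{E}{5}\right) E\right) + 6 = \left(E^{2} + E \left(- \frac{4}{5} - \frac{E}{5}\right)\right) + 6 = 6 + E^{2} + E \left(- \frac{4}{5} - \frac{E}{5}\right)$)
$- 477 \left(b + Y{\left(1 \right)}\right) = - 477 \left(-34 + \left(6 - \frac{4}{5} + \frac{4 \cdot 1^{2}}{5}\right)\right) = - 477 \left(-34 + \left(6 - \frac{4}{5} + \frac{4}{5} \cdot 1\right)\right) = - 477 \left(-34 + \left(6 - \frac{4}{5} + \frac{4}{5}\right)\right) = - 477 \left(-34 + 6\right) = \left(-477\right) \left(-28\right) = 13356$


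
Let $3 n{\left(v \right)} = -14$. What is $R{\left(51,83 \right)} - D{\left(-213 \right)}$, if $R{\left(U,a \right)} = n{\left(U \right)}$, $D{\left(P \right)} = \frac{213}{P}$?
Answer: $- \frac{11}{3} \approx -3.6667$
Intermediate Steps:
$n{\left(v \right)} = - \frac{14}{3}$ ($n{\left(v \right)} = \frac{1}{3} \left(-14\right) = - \frac{14}{3}$)
$R{\left(U,a \right)} = - \frac{14}{3}$
$R{\left(51,83 \right)} - D{\left(-213 \right)} = - \frac{14}{3} - \frac{213}{-213} = - \frac{14}{3} - 213 \left(- \frac{1}{213}\right) = - \frac{14}{3} - -1 = - \frac{14}{3} + 1 = - \frac{11}{3}$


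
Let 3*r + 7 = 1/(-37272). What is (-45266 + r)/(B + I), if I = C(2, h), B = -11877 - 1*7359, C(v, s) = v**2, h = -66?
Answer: 5061723961/2150445312 ≈ 2.3538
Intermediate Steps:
r = -260905/111816 (r = -7/3 + (1/3)/(-37272) = -7/3 + (1/3)*(-1/37272) = -7/3 - 1/111816 = -260905/111816 ≈ -2.3333)
B = -19236 (B = -11877 - 7359 = -19236)
I = 4 (I = 2**2 = 4)
(-45266 + r)/(B + I) = (-45266 - 260905/111816)/(-19236 + 4) = -5061723961/111816/(-19232) = -5061723961/111816*(-1/19232) = 5061723961/2150445312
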